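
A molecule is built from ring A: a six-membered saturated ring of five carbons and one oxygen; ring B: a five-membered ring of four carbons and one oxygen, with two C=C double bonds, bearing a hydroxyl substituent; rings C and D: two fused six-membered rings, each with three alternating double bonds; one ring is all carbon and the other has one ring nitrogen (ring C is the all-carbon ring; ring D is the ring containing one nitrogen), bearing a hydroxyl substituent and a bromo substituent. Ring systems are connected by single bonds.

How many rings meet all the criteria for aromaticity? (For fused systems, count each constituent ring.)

Ring A has only sp³ atoms, so it is not fully conjugated — not aromatic (tetrahydropyran).
Ring B is fully conjugated (every ring atom contributes a p orbital); 2 ring double bonds (4 π electrons) plus a heteroatom lone pair (2) give 6 π electrons. 6 = 4(1)+2, so ring B is aromatic (furan).
Rings C and D form a fused bicyclic system (with one nitrogen) with 10 sp² atoms and 10 π electrons from ring double bonds. 10 = 4(2)+2, so the system is aromatic and both rings count as aromatic (quinoline).
Aromatic: B, C, D. Total: 3.

3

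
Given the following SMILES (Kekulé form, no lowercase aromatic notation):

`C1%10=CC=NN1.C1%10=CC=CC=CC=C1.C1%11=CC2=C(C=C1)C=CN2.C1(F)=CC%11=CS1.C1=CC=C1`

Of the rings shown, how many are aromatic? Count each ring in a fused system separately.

4

The SMILES encodes a five-membered ring with two adjacent nitrogens (one bearing H, one in a double bond) and two double bonds; an eight-membered carbon ring with four alternating C=C double bonds; a six-membered carbon ring with three alternating C=C double bonds, fused to a five-membered ring containing one N–H nitrogen and two C=C double bonds; a five-membered ring of four carbons and one sulfur, with two C=C double bonds; a four-membered carbon ring with two alternating C=C double bonds.
The 5-membered ring with two adjacent nitrogens (one N–H, one =N–) is planar and fully conjugated; 2 ring double bonds (4 π electrons) plus a heteroatom lone pair (2) give 6 π electrons. Since 6 = 4n+2 (n=1), it is aromatic (pyrazole).
The 8-membered ring has only sp² ring atoms; a planar conformation would have a fully conjugated π system of 8 electrons. But 8 = 4(2), which is 4n not 4n+2, so it is not aromatic (cyclooctatetraene) — cyclooctatetraene distorts into a non-planar tub to avoid antiaromaticity.
The fused 6/5-membered bicyclic (with one N–H) is a single π system with 9 sp² atoms and 10 π electrons from ring double bonds plus a heteroatom lone pair. 10 = 4(2)+2, so the system is aromatic and both rings count as aromatic (indole).
The 5-membered ring with one sulfur has a continuous p-orbital overlap around the ring; 2 ring double bonds (4 π electrons) plus a heteroatom lone pair (2) give 6 π electrons. 6 = 4(1)+2, so it is aromatic (thiophene).
The 4-membered ring has only sp² ring atoms; a planar conformation would have a fully conjugated π system of 4 electrons. But 4 = 4(1), which is 4n not 4n+2, so it is not aromatic (cyclobutadiene) — cyclobutadiene is antiaromatic and distorts to a rectangle.
4 of the 6 rings are aromatic. Total: 4.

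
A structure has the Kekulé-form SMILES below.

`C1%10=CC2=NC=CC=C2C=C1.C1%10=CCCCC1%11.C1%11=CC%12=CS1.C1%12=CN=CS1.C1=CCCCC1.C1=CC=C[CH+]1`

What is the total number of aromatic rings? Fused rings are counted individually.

The SMILES encodes two fused six-membered rings, each with three alternating double bonds; one ring is all carbon and the other has one ring nitrogen; a six-membered carbon ring with one C=C double bond; a five-membered ring of four carbons and one sulfur, with two C=C double bonds; a five-membered ring with a sulfur at position 1 and a nitrogen at position 3 (in a C=N bond), with two double bonds; a six-membered carbon ring with one C=C double bond; a five-membered all-carbon ring bearing a positive charge on one carbon, with two C=C double bonds.
The fused 6/6-membered bicyclic (with one nitrogen) is a single π system with 10 sp² atoms and 10 π electrons from ring double bonds. 10 = 4(2)+2, so the system is aromatic and both rings count as aromatic (quinoline).
The 6-membered ring has four sp³ carbons, so it is not fully conjugated — not aromatic (cyclohexene).
The 5-membered ring with one sulfur has a continuous p-orbital overlap around the ring; 2 ring double bonds (4 π electrons) plus a heteroatom lone pair (2) give 6 π electrons. 6 = 4(1)+2, so it is aromatic (thiophene).
The 5-membered ring with one sulfur and one =N– is planar and fully conjugated; 2 ring double bonds (4 π electrons) plus a heteroatom lone pair (2) give 6 π electrons. 6 = 4(1)+2, so it is aromatic (thiazole).
The second 6-membered ring has four sp³ carbons, so it is not fully conjugated — not aromatic (cyclohexene).
The 5-membered ring has only sp² ring atoms; a planar conformation would have a fully conjugated π system of 4 electrons. But 4 = 4(1), which is 4n not 4n+2, so it is not aromatic (cyclopentadienyl cation).
4 of the 7 rings are aromatic. Total: 4.

4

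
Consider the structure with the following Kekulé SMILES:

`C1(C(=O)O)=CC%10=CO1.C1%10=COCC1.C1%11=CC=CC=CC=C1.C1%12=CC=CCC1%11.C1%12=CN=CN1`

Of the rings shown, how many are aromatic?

2

The SMILES encodes a five-membered ring of four carbons and one oxygen, with two C=C double bonds; a five-membered ring of four carbons and one oxygen, with one C=C double bond and two sp³ carbons; an eight-membered carbon ring with four alternating C=C double bonds; a six-membered carbon ring with two conjugated C=C double bonds and two sp³ carbons; a five-membered ring with nitrogens at positions 1 and 3 (one bearing H, one in a C=N bond) and two double bonds.
The 5-membered ring with one oxygen is planar and fully conjugated; 2 ring double bonds (4 π electrons) plus a heteroatom lone pair (2) give 6 π electrons. That satisfies 4n+2 with n=1, so it is aromatic (furan).
The second 5-membered ring with one oxygen has two sp³ carbons, so it is not fully conjugated — not aromatic (2,3-dihydrofuran).
The 8-membered ring has only sp² ring atoms; a planar conformation would have a fully conjugated π system of 8 electrons. But 8 = 4(2), which is 4n not 4n+2, so it is not aromatic (cyclooctatetraene) — cyclooctatetraene distorts into a non-planar tub to avoid antiaromaticity.
The 6-membered ring has two sp³ carbons, so it is not fully conjugated — not aromatic (1,3-cyclohexadiene).
The 5-membered ring with two nitrogens (one N–H, one =N–) is fully conjugated (every ring atom contributes a p orbital); 2 ring double bonds (4 π electrons) plus a heteroatom lone pair (2) give 6 π electrons. Since 6 = 4n+2 (n=1), it is aromatic (imidazole).
2 of the 5 rings are aromatic. Total: 2.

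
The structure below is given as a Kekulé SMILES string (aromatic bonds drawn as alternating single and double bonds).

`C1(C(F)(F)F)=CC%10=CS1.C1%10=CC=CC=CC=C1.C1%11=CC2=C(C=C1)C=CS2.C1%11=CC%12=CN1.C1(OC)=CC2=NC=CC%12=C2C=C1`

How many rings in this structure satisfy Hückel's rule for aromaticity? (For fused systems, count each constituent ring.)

6

The SMILES encodes a five-membered ring of four carbons and one sulfur, with two C=C double bonds; an eight-membered carbon ring with four alternating C=C double bonds; a six-membered carbon ring with three alternating C=C double bonds, fused to a five-membered ring containing one sulfur and two C=C double bonds; a five-membered ring of four carbons and one nitrogen bearing a hydrogen, with two C=C double bonds; two fused six-membered rings, each with three alternating double bonds; one ring is all carbon and the other has one ring nitrogen.
The 5-membered ring with one sulfur is fully conjugated (every ring atom contributes a p orbital); 2 ring double bonds (4 π electrons) plus a heteroatom lone pair (2) give 6 π electrons. Since 6 = 4n+2 (n=1), it is aromatic (thiophene).
The 8-membered ring has only sp² ring atoms; a planar conformation would have a fully conjugated π system of 8 electrons. But 8 = 4(2), which is 4n not 4n+2, so it is not aromatic (cyclooctatetraene) — cyclooctatetraene distorts into a non-planar tub to avoid antiaromaticity.
The fused 6/5-membered bicyclic (with one sulfur) is a single π system with 9 sp² atoms and 10 π electrons from ring double bonds plus a heteroatom lone pair. 10 = 4(2)+2, so the system is aromatic and both rings count as aromatic (benzothiophene).
The 5-membered ring with one N–H has a continuous p-orbital overlap around the ring; 2 ring double bonds (4 π electrons) plus a heteroatom lone pair (2) give 6 π electrons. That satisfies 4n+2 with n=1, so it is aromatic (pyrrole).
The fused 6/6-membered bicyclic (with one nitrogen) is a single π system with 10 sp² atoms and 10 π electrons from ring double bonds. 10 = 4(2)+2, so the system is aromatic and both rings count as aromatic (quinoline).
6 of the 7 rings are aromatic. Total: 6.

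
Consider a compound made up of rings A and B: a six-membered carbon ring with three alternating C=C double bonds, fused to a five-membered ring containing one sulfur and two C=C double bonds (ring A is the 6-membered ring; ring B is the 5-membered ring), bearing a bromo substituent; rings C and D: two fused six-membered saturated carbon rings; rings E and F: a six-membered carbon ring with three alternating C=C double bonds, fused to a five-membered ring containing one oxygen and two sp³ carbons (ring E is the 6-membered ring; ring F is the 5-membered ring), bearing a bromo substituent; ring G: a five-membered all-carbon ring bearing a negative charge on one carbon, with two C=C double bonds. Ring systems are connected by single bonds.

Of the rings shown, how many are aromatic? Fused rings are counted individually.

Rings A and B form a fused bicyclic system (with one sulfur) with 9 sp² atoms and 10 π electrons from ring double bonds plus a heteroatom lone pair. 10 = 4(2)+2, so the system is aromatic and both rings count as aromatic (benzothiophene).
Ring C has only sp³ atoms, so it is not fully conjugated — not aromatic (cyclohexane ring).
Ring D has only sp³ atoms, so it is not fully conjugated — not aromatic (cyclohexane ring).
Ring E is planar and fully conjugated; 3 ring double bonds give 6 π electrons. Since 6 = 4n+2 (n=1), ring E is aromatic (benzene ring).
Ring F has two sp³ carbons, so it is not fully conjugated — not aromatic (oxolane ring).
Ring G has a continuous p-orbital overlap around the ring; 2 ring double bonds (4 π electrons) plus the carbanion lone pair (2) give 6 π electrons. That satisfies 4n+2 with n=1, so ring G is aromatic (cyclopentadienyl anion).
Aromatic: A, B, E, G. Total: 4.

4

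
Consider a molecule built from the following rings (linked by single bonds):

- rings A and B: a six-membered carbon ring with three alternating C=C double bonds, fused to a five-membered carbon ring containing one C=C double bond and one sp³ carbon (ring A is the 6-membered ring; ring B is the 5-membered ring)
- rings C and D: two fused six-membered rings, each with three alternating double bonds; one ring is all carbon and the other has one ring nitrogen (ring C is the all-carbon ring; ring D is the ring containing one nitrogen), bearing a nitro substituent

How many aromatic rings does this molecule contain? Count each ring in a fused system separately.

Ring A is planar and fully conjugated; 3 ring double bonds give 6 π electrons. Since 6 = 4n+2 (n=1), ring A is aromatic (benzene ring).
Ring B has one sp³ carbon, so it is not fully conjugated — not aromatic (cyclopentene ring).
Rings C and D form a fused bicyclic system (with one nitrogen) with 10 sp² atoms and 10 π electrons from ring double bonds. 10 = 4(2)+2, so the system is aromatic and both rings count as aromatic (quinoline).
Aromatic: A, C, D. Total: 3.

3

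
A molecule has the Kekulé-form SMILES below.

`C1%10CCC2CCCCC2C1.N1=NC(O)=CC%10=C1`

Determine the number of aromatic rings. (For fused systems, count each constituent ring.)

The SMILES encodes two fused six-membered saturated carbon rings; a six-membered ring with two adjacent nitrogens and three alternating double bonds.
The 6-membered ring has only sp³ atoms, so it is not fully conjugated — not aromatic (cyclohexane ring).
The second 6-membered ring has only sp³ atoms, so it is not fully conjugated — not aromatic (cyclohexane ring).
The 6-membered ring with two nitrogens (1,2) is planar and fully conjugated; 3 ring double bonds give 6 π electrons. That satisfies 4n+2 with n=1, so it is aromatic (pyridazine).
1 of the 3 rings is aromatic. Total: 1.

1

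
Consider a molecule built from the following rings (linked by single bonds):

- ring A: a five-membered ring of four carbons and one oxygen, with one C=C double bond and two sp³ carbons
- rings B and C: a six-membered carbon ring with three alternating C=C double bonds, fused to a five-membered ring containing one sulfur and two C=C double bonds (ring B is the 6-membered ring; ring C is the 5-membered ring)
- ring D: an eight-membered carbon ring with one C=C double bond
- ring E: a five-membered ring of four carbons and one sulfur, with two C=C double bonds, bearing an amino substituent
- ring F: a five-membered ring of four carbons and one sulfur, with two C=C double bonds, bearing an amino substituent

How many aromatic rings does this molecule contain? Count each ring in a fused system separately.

Ring A has two sp³ carbons, so it is not fully conjugated — not aromatic (2,3-dihydrofuran).
Rings B and C form a fused bicyclic system (with one sulfur) with 9 sp² atoms and 10 π electrons from ring double bonds plus a heteroatom lone pair. 10 = 4(2)+2, so the system is aromatic and both rings count as aromatic (benzothiophene).
Ring D has six sp³ carbons, so it is not fully conjugated — not aromatic (cyclooctene).
Ring E is fully conjugated (every ring atom contributes a p orbital); 2 ring double bonds (4 π electrons) plus a heteroatom lone pair (2) give 6 π electrons. Since 6 = 4n+2 (n=1), ring E is aromatic (thiophene).
Ring F is planar and fully conjugated; 2 ring double bonds (4 π electrons) plus a heteroatom lone pair (2) give 6 π electrons. 6 = 4(1)+2, so ring F is aromatic (thiophene).
Aromatic: B, C, E, F. Total: 4.

4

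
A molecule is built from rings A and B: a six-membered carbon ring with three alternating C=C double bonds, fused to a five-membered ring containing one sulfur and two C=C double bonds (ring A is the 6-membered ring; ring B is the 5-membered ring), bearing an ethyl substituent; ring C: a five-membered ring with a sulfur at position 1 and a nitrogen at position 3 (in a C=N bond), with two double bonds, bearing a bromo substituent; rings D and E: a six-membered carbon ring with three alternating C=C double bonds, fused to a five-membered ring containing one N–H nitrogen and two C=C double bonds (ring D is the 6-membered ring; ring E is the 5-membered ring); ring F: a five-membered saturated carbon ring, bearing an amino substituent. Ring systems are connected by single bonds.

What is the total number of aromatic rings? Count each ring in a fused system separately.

5

Rings A and B form a fused bicyclic system (with one sulfur) with 9 sp² atoms and 10 π electrons from ring double bonds plus a heteroatom lone pair. 10 = 4(2)+2, so the system is aromatic and both rings count as aromatic (benzothiophene).
Ring C is planar and fully conjugated; 2 ring double bonds (4 π electrons) plus a heteroatom lone pair (2) give 6 π electrons. Since 6 = 4n+2 (n=1), ring C is aromatic (thiazole).
Rings D and E form a fused bicyclic system (with one N–H) with 9 sp² atoms and 10 π electrons from ring double bonds plus a heteroatom lone pair. 10 = 4(2)+2, so the system is aromatic and both rings count as aromatic (indole).
Ring F has only sp³ atoms, so it is not fully conjugated — not aromatic (cyclopentane).
Aromatic: A, B, C, D, E. Total: 5.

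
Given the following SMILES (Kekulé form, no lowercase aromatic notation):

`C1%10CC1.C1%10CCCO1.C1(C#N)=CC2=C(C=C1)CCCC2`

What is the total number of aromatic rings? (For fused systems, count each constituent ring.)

The SMILES encodes a three-membered saturated carbon ring; a five-membered saturated ring of four carbons and one oxygen; a six-membered carbon ring with three alternating C=C double bonds, fused to a saturated six-membered carbon ring.
The 3-membered ring has only sp³ atoms, so it is not fully conjugated — not aromatic (cyclopropane).
The 5-membered ring with one oxygen has only sp³ atoms, so it is not fully conjugated — not aromatic (tetrahydrofuran).
The 6-membered ring has a continuous p-orbital overlap around the ring; 3 ring double bonds give 6 π electrons. Since 6 = 4n+2 (n=1), it is aromatic (benzene ring).
The second 6-membered ring has four sp³ carbons, so it is not fully conjugated — not aromatic (cyclohexane ring).
1 of the 4 rings is aromatic. Total: 1.

1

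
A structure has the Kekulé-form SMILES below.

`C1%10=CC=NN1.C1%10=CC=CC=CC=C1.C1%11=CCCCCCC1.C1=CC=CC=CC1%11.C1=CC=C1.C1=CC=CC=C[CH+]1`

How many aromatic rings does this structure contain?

The SMILES encodes a five-membered ring with two adjacent nitrogens (one bearing H, one in a double bond) and two double bonds; an eight-membered carbon ring with four alternating C=C double bonds; an eight-membered carbon ring with one C=C double bond; a seven-membered carbon ring with three C=C double bonds and one sp³ carbon; a four-membered carbon ring with two alternating C=C double bonds; a seven-membered all-carbon ring bearing a positive charge on one carbon, with three C=C double bonds.
The 5-membered ring with two adjacent nitrogens (one N–H, one =N–) has a continuous p-orbital overlap around the ring; 2 ring double bonds (4 π electrons) plus a heteroatom lone pair (2) give 6 π electrons. Since 6 = 4n+2 (n=1), it is aromatic (pyrazole).
The 8-membered ring has only sp² ring atoms; a planar conformation would have a fully conjugated π system of 8 electrons. But 8 = 4(2), which is 4n not 4n+2, so it is not aromatic (cyclooctatetraene) — cyclooctatetraene distorts into a non-planar tub to avoid antiaromaticity.
The second 8-membered ring has six sp³ carbons, so it is not fully conjugated — not aromatic (cyclooctene).
The 7-membered ring has one sp³ carbon, so it is not fully conjugated — not aromatic (cycloheptatriene).
The 4-membered ring has only sp² ring atoms; a planar conformation would have a fully conjugated π system of 4 electrons. But 4 = 4(1), which is 4n not 4n+2, so it is not aromatic (cyclobutadiene) — cyclobutadiene is antiaromatic and distorts to a rectangle.
The second 7-membered ring has a continuous p-orbital overlap around the ring; 3 ring double bonds (6 π electrons) plus the carbocation's empty p orbital (0, but keeps the ring conjugated) give 6 π electrons. 6 = 4(1)+2, so it is aromatic (tropylium cation).
2 of the 6 rings are aromatic. Total: 2.

2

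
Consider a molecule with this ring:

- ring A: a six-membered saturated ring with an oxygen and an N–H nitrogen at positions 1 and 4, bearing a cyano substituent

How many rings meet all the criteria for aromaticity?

Ring A has only sp³ atoms, so it is not fully conjugated — not aromatic (morpholine).

0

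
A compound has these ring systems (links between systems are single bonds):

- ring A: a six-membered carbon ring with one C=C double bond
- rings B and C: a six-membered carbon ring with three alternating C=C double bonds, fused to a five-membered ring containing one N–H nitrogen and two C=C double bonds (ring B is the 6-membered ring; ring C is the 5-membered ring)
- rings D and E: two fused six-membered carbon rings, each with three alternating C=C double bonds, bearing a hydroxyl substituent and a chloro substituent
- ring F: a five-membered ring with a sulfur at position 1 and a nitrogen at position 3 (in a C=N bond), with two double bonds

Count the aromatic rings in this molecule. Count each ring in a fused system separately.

5

Ring A has four sp³ carbons, so it is not fully conjugated — not aromatic (cyclohexene).
Rings B and C form a fused bicyclic system (with one N–H) with 9 sp² atoms and 10 π electrons from ring double bonds plus a heteroatom lone pair. 10 = 4(2)+2, so the system is aromatic and both rings count as aromatic (indole).
Rings D and E form a fused bicyclic system with 10 sp² atoms and 10 π electrons from ring double bonds. 10 = 4(2)+2, so the system is aromatic and both rings count as aromatic (naphthalene).
Ring F has a continuous p-orbital overlap around the ring; 2 ring double bonds (4 π electrons) plus a heteroatom lone pair (2) give 6 π electrons. That satisfies 4n+2 with n=1, so ring F is aromatic (thiazole).
Aromatic: B, C, D, E, F. Total: 5.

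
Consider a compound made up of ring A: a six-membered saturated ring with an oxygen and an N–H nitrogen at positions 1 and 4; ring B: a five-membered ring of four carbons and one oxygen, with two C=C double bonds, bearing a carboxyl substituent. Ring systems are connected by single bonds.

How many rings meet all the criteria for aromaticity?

1

Ring A has only sp³ atoms, so it is not fully conjugated — not aromatic (morpholine).
Ring B is fully conjugated (every ring atom contributes a p orbital); 2 ring double bonds (4 π electrons) plus a heteroatom lone pair (2) give 6 π electrons. Since 6 = 4n+2 (n=1), ring B is aromatic (furan).
Aromatic: B. Total: 1.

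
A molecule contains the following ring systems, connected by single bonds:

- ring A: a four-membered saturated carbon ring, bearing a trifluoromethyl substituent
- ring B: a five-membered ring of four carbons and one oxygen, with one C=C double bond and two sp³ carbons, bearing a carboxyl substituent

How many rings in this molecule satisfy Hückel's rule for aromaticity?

0

Ring A has only sp³ atoms, so it is not fully conjugated — not aromatic (cyclobutane).
Ring B has two sp³ carbons, so it is not fully conjugated — not aromatic (2,3-dihydrofuran).
No ring is aromatic. Total: 0.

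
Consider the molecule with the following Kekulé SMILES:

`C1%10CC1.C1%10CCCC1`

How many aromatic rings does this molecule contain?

The SMILES encodes a three-membered saturated carbon ring; a five-membered saturated carbon ring.
The 3-membered ring has only sp³ atoms, so it is not fully conjugated — not aromatic (cyclopropane).
The 5-membered ring has only sp³ atoms, so it is not fully conjugated — not aromatic (cyclopentane).
None of the rings are aromatic. Total: 0.

0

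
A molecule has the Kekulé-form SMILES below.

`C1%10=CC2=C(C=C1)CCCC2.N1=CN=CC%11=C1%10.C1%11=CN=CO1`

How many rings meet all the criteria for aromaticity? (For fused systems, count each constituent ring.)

3

The SMILES encodes a six-membered carbon ring with three alternating C=C double bonds, fused to a saturated six-membered carbon ring; a six-membered ring with nitrogens at positions 1 and 3 and three alternating double bonds; a five-membered ring with an oxygen at position 1 and a nitrogen at position 3 (in a C=N bond), with two double bonds.
The 6-membered ring has a continuous p-orbital overlap around the ring; 3 ring double bonds give 6 π electrons. Since 6 = 4n+2 (n=1), it is aromatic (benzene ring).
The second 6-membered ring has four sp³ carbons, so it is not fully conjugated — not aromatic (cyclohexane ring).
The 6-membered ring with two nitrogens (1,3) is fully conjugated (every ring atom contributes a p orbital); 3 ring double bonds give 6 π electrons. 6 = 4(1)+2, so it is aromatic (pyrimidine).
The 5-membered ring with one oxygen and one =N– is planar and fully conjugated; 2 ring double bonds (4 π electrons) plus a heteroatom lone pair (2) give 6 π electrons. That satisfies 4n+2 with n=1, so it is aromatic (oxazole).
3 of the 4 rings are aromatic. Total: 3.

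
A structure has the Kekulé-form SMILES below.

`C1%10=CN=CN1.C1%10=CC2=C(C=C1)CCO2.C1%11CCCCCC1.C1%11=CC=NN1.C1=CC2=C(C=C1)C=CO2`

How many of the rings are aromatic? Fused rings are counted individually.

The SMILES encodes a five-membered ring with nitrogens at positions 1 and 3 (one bearing H, one in a C=N bond) and two double bonds; a six-membered carbon ring with three alternating C=C double bonds, fused to a five-membered ring containing one oxygen and two sp³ carbons; a seven-membered saturated carbon ring; a five-membered ring with two adjacent nitrogens (one bearing H, one in a double bond) and two double bonds; a six-membered carbon ring with three alternating C=C double bonds, fused to a five-membered ring containing one oxygen and two C=C double bonds.
The 5-membered ring with two nitrogens (one N–H, one =N–) is fully conjugated (every ring atom contributes a p orbital); 2 ring double bonds (4 π electrons) plus a heteroatom lone pair (2) give 6 π electrons. 6 = 4(1)+2, so it is aromatic (imidazole).
The 6-membered ring is fully conjugated (every ring atom contributes a p orbital); 3 ring double bonds give 6 π electrons. That satisfies 4n+2 with n=1, so it is aromatic (benzene ring).
The 5-membered ring with one oxygen has two sp³ carbons, so it is not fully conjugated — not aromatic (oxolane ring).
The 7-membered ring has only sp³ atoms, so it is not fully conjugated — not aromatic (cycloheptane).
The 5-membered ring with two adjacent nitrogens (one N–H, one =N–) is fully conjugated (every ring atom contributes a p orbital); 2 ring double bonds (4 π electrons) plus a heteroatom lone pair (2) give 6 π electrons. That satisfies 4n+2 with n=1, so it is aromatic (pyrazole).
The fused 6/5-membered bicyclic (with one oxygen) is a single π system with 9 sp² atoms and 10 π electrons from ring double bonds plus a heteroatom lone pair. 10 = 4(2)+2, so the system is aromatic and both rings count as aromatic (benzofuran).
5 of the 7 rings are aromatic. Total: 5.

5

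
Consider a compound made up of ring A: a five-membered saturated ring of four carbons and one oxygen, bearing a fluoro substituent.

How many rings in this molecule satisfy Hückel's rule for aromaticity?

0

Ring A has only sp³ atoms, so it is not fully conjugated — not aromatic (tetrahydrofuran).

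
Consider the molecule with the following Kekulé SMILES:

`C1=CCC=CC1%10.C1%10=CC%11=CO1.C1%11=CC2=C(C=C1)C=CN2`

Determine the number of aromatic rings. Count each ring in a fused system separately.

The SMILES encodes a six-membered carbon ring with two isolated C=C double bonds and two sp³ carbons; a five-membered ring of four carbons and one oxygen, with two C=C double bonds; a six-membered carbon ring with three alternating C=C double bonds, fused to a five-membered ring containing one N–H nitrogen and two C=C double bonds.
The 6-membered ring has two sp³ carbons, so it is not fully conjugated — not aromatic (1,4-cyclohexadiene).
The 5-membered ring with one oxygen is planar and fully conjugated; 2 ring double bonds (4 π electrons) plus a heteroatom lone pair (2) give 6 π electrons. Since 6 = 4n+2 (n=1), it is aromatic (furan).
The fused 6/5-membered bicyclic (with one N–H) is a single π system with 9 sp² atoms and 10 π electrons from ring double bonds plus a heteroatom lone pair. 10 = 4(2)+2, so the system is aromatic and both rings count as aromatic (indole).
3 of the 4 rings are aromatic. Total: 3.

3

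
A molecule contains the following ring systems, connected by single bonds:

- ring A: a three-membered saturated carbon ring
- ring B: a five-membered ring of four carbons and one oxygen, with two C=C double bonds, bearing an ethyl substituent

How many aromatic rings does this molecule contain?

1

Ring A has only sp³ atoms, so it is not fully conjugated — not aromatic (cyclopropane).
Ring B is planar and fully conjugated; 2 ring double bonds (4 π electrons) plus a heteroatom lone pair (2) give 6 π electrons. Since 6 = 4n+2 (n=1), ring B is aromatic (furan).
Aromatic: B. Total: 1.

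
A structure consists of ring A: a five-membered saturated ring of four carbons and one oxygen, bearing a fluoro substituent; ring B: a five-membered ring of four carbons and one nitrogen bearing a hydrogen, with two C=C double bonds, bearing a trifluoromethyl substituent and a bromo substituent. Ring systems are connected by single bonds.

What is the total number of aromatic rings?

Ring A has only sp³ atoms, so it is not fully conjugated — not aromatic (tetrahydrofuran).
Ring B is planar and fully conjugated; 2 ring double bonds (4 π electrons) plus a heteroatom lone pair (2) give 6 π electrons. That satisfies 4n+2 with n=1, so ring B is aromatic (pyrrole).
Aromatic: B. Total: 1.

1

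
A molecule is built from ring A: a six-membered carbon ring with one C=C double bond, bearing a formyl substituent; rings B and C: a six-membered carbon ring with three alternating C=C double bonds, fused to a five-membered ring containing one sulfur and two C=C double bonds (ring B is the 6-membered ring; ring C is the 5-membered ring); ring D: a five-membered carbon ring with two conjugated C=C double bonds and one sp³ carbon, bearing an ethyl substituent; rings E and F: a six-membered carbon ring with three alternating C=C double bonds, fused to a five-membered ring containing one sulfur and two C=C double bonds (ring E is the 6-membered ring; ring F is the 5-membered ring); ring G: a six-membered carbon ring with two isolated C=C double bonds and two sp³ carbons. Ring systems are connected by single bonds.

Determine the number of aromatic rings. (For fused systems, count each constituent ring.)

4

Ring A has four sp³ carbons, so it is not fully conjugated — not aromatic (cyclohexene).
Rings B and C form a fused bicyclic system (with one sulfur) with 9 sp² atoms and 10 π electrons from ring double bonds plus a heteroatom lone pair. 10 = 4(2)+2, so the system is aromatic and both rings count as aromatic (benzothiophene).
Ring D has one sp³ carbon, so it is not fully conjugated — not aromatic (cyclopentadiene).
Rings E and F form a fused bicyclic system (with one sulfur) with 9 sp² atoms and 10 π electrons from ring double bonds plus a heteroatom lone pair. 10 = 4(2)+2, so the system is aromatic and both rings count as aromatic (benzothiophene).
Ring G has two sp³ carbons, so it is not fully conjugated — not aromatic (1,4-cyclohexadiene).
Aromatic: B, C, E, F. Total: 4.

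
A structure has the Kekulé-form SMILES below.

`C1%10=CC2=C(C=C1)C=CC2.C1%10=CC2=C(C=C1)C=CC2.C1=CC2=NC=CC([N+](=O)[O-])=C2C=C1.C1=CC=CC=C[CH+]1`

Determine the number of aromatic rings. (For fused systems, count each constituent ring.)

5

The SMILES encodes a six-membered carbon ring with three alternating C=C double bonds, fused to a five-membered carbon ring containing one C=C double bond and one sp³ carbon; a six-membered carbon ring with three alternating C=C double bonds, fused to a five-membered carbon ring containing one C=C double bond and one sp³ carbon; two fused six-membered rings, each with three alternating double bonds; one ring is all carbon and the other has one ring nitrogen; a seven-membered all-carbon ring bearing a positive charge on one carbon, with three C=C double bonds.
The 6-membered ring has a continuous p-orbital overlap around the ring; 3 ring double bonds give 6 π electrons. Since 6 = 4n+2 (n=1), it is aromatic (benzene ring).
The 5-membered ring has one sp³ carbon, so it is not fully conjugated — not aromatic (cyclopentene ring).
The second 6-membered ring is planar and fully conjugated; 3 ring double bonds give 6 π electrons. Since 6 = 4n+2 (n=1), it is aromatic (benzene ring).
The second 5-membered ring has one sp³ carbon, so it is not fully conjugated — not aromatic (cyclopentene ring).
The fused 6/6-membered bicyclic (with one nitrogen) is a single π system with 10 sp² atoms and 10 π electrons from ring double bonds. 10 = 4(2)+2, so the system is aromatic and both rings count as aromatic (quinoline).
The 7-membered ring is planar and fully conjugated; 3 ring double bonds (6 π electrons) plus the carbocation's empty p orbital (0, but keeps the ring conjugated) give 6 π electrons. Since 6 = 4n+2 (n=1), it is aromatic (tropylium cation).
5 of the 7 rings are aromatic. Total: 5.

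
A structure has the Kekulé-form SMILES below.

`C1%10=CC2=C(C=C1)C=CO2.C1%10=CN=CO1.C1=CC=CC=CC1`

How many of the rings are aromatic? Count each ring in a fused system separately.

3

The SMILES encodes a six-membered carbon ring with three alternating C=C double bonds, fused to a five-membered ring containing one oxygen and two C=C double bonds; a five-membered ring with an oxygen at position 1 and a nitrogen at position 3 (in a C=N bond), with two double bonds; a seven-membered carbon ring with three C=C double bonds and one sp³ carbon.
The fused 6/5-membered bicyclic (with one oxygen) is a single π system with 9 sp² atoms and 10 π electrons from ring double bonds plus a heteroatom lone pair. 10 = 4(2)+2, so the system is aromatic and both rings count as aromatic (benzofuran).
The 5-membered ring with one oxygen and one =N– has a continuous p-orbital overlap around the ring; 2 ring double bonds (4 π electrons) plus a heteroatom lone pair (2) give 6 π electrons. Since 6 = 4n+2 (n=1), it is aromatic (oxazole).
The 7-membered ring has one sp³ carbon, so it is not fully conjugated — not aromatic (cycloheptatriene).
3 of the 4 rings are aromatic. Total: 3.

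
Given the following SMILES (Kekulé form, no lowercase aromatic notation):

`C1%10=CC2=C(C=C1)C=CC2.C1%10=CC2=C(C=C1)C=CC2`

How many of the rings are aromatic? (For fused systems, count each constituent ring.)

The SMILES encodes a six-membered carbon ring with three alternating C=C double bonds, fused to a five-membered carbon ring containing one C=C double bond and one sp³ carbon; a six-membered carbon ring with three alternating C=C double bonds, fused to a five-membered carbon ring containing one C=C double bond and one sp³ carbon.
The 6-membered ring is fully conjugated (every ring atom contributes a p orbital); 3 ring double bonds give 6 π electrons. Since 6 = 4n+2 (n=1), it is aromatic (benzene ring).
The 5-membered ring has one sp³ carbon, so it is not fully conjugated — not aromatic (cyclopentene ring).
The second 6-membered ring is fully conjugated (every ring atom contributes a p orbital); 3 ring double bonds give 6 π electrons. 6 = 4(1)+2, so it is aromatic (benzene ring).
The second 5-membered ring has one sp³ carbon, so it is not fully conjugated — not aromatic (cyclopentene ring).
2 of the 4 rings are aromatic. Total: 2.

2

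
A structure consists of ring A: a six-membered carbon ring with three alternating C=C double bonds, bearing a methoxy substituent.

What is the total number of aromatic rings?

Ring A is fully conjugated (every ring atom contributes a p orbital); 3 ring double bonds give 6 π electrons. 6 = 4(1)+2, so ring A is aromatic (benzene).

1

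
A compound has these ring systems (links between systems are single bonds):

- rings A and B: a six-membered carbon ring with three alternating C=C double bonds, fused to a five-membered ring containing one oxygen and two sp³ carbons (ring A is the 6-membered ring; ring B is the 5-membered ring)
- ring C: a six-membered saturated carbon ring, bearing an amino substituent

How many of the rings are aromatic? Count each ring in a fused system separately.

1

Ring A has a continuous p-orbital overlap around the ring; 3 ring double bonds give 6 π electrons. Since 6 = 4n+2 (n=1), ring A is aromatic (benzene ring).
Ring B has two sp³ carbons, so it is not fully conjugated — not aromatic (oxolane ring).
Ring C has only sp³ atoms, so it is not fully conjugated — not aromatic (cyclohexane).
Aromatic: A. Total: 1.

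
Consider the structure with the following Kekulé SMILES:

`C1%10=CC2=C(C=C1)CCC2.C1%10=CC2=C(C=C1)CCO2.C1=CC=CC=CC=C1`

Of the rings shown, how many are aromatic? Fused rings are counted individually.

2

The SMILES encodes a six-membered carbon ring with three alternating C=C double bonds, fused to a saturated five-membered carbon ring; a six-membered carbon ring with three alternating C=C double bonds, fused to a five-membered ring containing one oxygen and two sp³ carbons; an eight-membered carbon ring with four alternating C=C double bonds.
The 6-membered ring is planar and fully conjugated; 3 ring double bonds give 6 π electrons. 6 = 4(1)+2, so it is aromatic (benzene ring).
The 5-membered ring has three sp³ carbons, so it is not fully conjugated — not aromatic (cyclopentane ring).
The second 6-membered ring is planar and fully conjugated; 3 ring double bonds give 6 π electrons. 6 = 4(1)+2, so it is aromatic (benzene ring).
The 5-membered ring with one oxygen has two sp³ carbons, so it is not fully conjugated — not aromatic (oxolane ring).
The 8-membered ring has only sp² ring atoms; a planar conformation would have a fully conjugated π system of 8 electrons. But 8 = 4(2), which is 4n not 4n+2, so it is not aromatic (cyclooctatetraene) — cyclooctatetraene distorts into a non-planar tub to avoid antiaromaticity.
2 of the 5 rings are aromatic. Total: 2.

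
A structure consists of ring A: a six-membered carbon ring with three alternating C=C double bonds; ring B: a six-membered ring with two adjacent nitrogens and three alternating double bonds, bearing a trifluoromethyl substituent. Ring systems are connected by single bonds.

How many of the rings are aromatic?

2

Ring A is planar and fully conjugated; 3 ring double bonds give 6 π electrons. Since 6 = 4n+2 (n=1), ring A is aromatic (benzene).
Ring B is planar and fully conjugated; 3 ring double bonds give 6 π electrons. 6 = 4(1)+2, so ring B is aromatic (pyridazine).
Aromatic: A, B. Total: 2.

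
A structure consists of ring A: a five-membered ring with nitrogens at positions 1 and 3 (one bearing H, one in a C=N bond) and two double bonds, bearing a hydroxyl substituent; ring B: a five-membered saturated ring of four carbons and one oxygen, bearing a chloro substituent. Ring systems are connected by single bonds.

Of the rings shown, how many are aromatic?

Ring A is planar and fully conjugated; 2 ring double bonds (4 π electrons) plus a heteroatom lone pair (2) give 6 π electrons. 6 = 4(1)+2, so ring A is aromatic (imidazole).
Ring B has only sp³ atoms, so it is not fully conjugated — not aromatic (tetrahydrofuran).
Aromatic: A. Total: 1.

1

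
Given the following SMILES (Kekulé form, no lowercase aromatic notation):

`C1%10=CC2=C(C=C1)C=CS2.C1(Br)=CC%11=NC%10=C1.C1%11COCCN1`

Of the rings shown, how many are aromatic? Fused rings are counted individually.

The SMILES encodes a six-membered carbon ring with three alternating C=C double bonds, fused to a five-membered ring containing one sulfur and two C=C double bonds; a six-membered ring of five carbons and one nitrogen with three alternating double bonds; a six-membered saturated ring with an oxygen and an N–H nitrogen at positions 1 and 4.
The fused 6/5-membered bicyclic (with one sulfur) is a single π system with 9 sp² atoms and 10 π electrons from ring double bonds plus a heteroatom lone pair. 10 = 4(2)+2, so the system is aromatic and both rings count as aromatic (benzothiophene).
The 6-membered ring with one nitrogen is planar and fully conjugated; 3 ring double bonds give 6 π electrons. Since 6 = 4n+2 (n=1), it is aromatic (pyridine).
The 6-membered ring with one oxygen and one N–H (1,4) has only sp³ atoms, so it is not fully conjugated — not aromatic (morpholine).
3 of the 4 rings are aromatic. Total: 3.

3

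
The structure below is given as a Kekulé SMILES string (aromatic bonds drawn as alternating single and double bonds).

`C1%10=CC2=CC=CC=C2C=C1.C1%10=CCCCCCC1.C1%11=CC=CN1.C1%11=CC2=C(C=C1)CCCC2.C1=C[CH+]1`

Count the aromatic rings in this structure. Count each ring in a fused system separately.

The SMILES encodes two fused six-membered carbon rings, each with three alternating C=C double bonds; an eight-membered carbon ring with one C=C double bond; a five-membered ring of four carbons and one nitrogen bearing a hydrogen, with two C=C double bonds; a six-membered carbon ring with three alternating C=C double bonds, fused to a saturated six-membered carbon ring; a three-membered all-carbon ring bearing a positive charge on one carbon, with one C=C double bond.
The fused 6/6-membered bicyclic is a single π system with 10 sp² atoms and 10 π electrons from ring double bonds. 10 = 4(2)+2, so the system is aromatic and both rings count as aromatic (naphthalene).
The 8-membered ring has six sp³ carbons, so it is not fully conjugated — not aromatic (cyclooctene).
The 5-membered ring with one N–H is planar and fully conjugated; 2 ring double bonds (4 π electrons) plus a heteroatom lone pair (2) give 6 π electrons. 6 = 4(1)+2, so it is aromatic (pyrrole).
The 6-membered ring is fully conjugated (every ring atom contributes a p orbital); 3 ring double bonds give 6 π electrons. That satisfies 4n+2 with n=1, so it is aromatic (benzene ring).
The second 6-membered ring has four sp³ carbons, so it is not fully conjugated — not aromatic (cyclohexane ring).
The 3-membered ring is planar and fully conjugated; 1 ring double bond (2 π electrons) plus the carbocation's empty p orbital (0, but keeps the ring conjugated) give 2 π electrons. That satisfies 4n+2 with n=0, so it is aromatic (cyclopropenyl cation).
5 of the 7 rings are aromatic. Total: 5.

5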